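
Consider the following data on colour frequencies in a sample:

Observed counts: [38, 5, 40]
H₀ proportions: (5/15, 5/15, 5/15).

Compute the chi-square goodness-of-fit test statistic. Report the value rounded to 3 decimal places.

test statistic = 27.928

n = 83; E_i = n·p_i = [27.67, 27.67, 27.67]
χ² = (38−27.67)²/27.67 + (5−27.67)²/27.67 + (40−27.67)²/27.67 = 27.9277
df = 2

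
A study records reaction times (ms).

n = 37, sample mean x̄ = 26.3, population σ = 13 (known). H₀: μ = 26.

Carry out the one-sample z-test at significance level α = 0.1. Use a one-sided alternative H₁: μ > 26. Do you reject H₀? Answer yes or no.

reject H₀: no

SE = σ/√n = 13/√37 = 2.1372
z = (x̄−μ₀)/SE = (26.3−26)/2.1372 = 0.1404
p-value (one-sided, H₁ greater) = 0.44418
At α=0.1: p ≥ α → fail to reject H₀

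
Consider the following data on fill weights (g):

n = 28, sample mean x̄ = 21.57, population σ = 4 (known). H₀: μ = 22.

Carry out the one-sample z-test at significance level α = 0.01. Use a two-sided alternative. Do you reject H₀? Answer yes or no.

reject H₀: no

SE = σ/√n = 4/√28 = 0.7559
z = (x̄−μ₀)/SE = (21.57−22)/0.7559 = -0.5688
p-value (two-sided) = 0.56947
At α=0.01: p ≥ α → fail to reject H₀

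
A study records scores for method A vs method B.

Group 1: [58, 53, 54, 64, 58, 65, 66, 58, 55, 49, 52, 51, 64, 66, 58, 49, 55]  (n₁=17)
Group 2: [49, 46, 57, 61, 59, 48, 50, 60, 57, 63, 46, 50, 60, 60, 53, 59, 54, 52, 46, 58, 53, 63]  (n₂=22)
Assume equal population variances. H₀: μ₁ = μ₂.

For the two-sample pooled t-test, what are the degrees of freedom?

df = n₁ + n₂ − 2 = 17 + 22 − 2 = 37

degrees of freedom = 37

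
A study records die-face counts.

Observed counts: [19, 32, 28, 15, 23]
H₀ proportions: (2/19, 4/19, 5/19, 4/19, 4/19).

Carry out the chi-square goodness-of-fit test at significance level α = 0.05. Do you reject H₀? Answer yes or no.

n = 117; E_i = n·p_i = [12.32, 24.63, 30.79, 24.63, 24.63]
χ² = (19−12.32)²/12.32 + (32−24.63)²/24.63 + (28−30.79)²/30.79 + (15−24.63)²/24.63 + (23−24.63)²/24.63 = 9.9590
df = 4
p-value (upper-tail) = 0.04112
At α=0.05: p < α → reject H₀

reject H₀: yes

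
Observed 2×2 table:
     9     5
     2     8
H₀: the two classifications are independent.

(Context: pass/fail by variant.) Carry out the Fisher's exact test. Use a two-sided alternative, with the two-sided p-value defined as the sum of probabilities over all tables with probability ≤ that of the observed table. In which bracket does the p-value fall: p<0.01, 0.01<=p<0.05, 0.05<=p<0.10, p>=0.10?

p-value bracket: 0.01<=p<0.05

Margins: r₁=14, r₂=10, c₁=11, c₂=13, n=24
p_obs = C(14,9)·C(10,2)/C(24,11); sum pmf over tables with pmf ≤ p_obs
p-value (two-sided) = 0.04718
→ bracket: 0.01<=p<0.05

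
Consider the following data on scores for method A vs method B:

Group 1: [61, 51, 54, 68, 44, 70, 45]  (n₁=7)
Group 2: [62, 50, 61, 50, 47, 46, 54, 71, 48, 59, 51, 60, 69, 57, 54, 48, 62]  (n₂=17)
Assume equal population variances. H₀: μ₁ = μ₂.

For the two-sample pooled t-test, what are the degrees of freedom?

df = n₁ + n₂ − 2 = 7 + 17 − 2 = 22

degrees of freedom = 22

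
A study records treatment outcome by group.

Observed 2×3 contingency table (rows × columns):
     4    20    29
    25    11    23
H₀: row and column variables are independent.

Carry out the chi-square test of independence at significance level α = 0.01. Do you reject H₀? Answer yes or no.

Row totals [53, 59], col totals [29, 31, 52], n=112
χ² = (4−13.72)²/13.72 + (20−14.67)²/14.67 + (29−24.61)²/24.61 + (25−15.28)²/15.28 + (11−16.33)²/16.33 + (23−27.39)²/27.39 = 18.2430
df = 2
p-value (upper-tail) = 0.00011
At α=0.01: p < α → reject H₀

reject H₀: yes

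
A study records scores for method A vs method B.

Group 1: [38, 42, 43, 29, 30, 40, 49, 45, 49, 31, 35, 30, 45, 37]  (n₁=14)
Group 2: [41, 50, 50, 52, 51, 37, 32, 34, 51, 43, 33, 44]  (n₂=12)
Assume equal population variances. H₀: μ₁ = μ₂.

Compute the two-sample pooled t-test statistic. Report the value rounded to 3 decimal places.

x̄₁=38.786, s₁=7.040, n₁=14
x̄₂=43.167, s₂=7.685, n₂=12
s_p² = [13·7.040² + 11·7.685²]/24 = 53.9177
SE = √(s_p²·(1/14+1/12)) = 2.8887
t = (38.786−43.167)/2.8887 = -1.5166
df = 24

test statistic = -1.517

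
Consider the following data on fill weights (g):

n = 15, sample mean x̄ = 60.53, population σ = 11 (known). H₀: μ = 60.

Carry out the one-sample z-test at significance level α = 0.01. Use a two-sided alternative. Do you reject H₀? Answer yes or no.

SE = σ/√n = 11/√15 = 2.8402
z = (x̄−μ₀)/SE = (60.53−60)/2.8402 = 0.1866
p-value (two-sided) = 0.85197
At α=0.01: p ≥ α → fail to reject H₀

reject H₀: no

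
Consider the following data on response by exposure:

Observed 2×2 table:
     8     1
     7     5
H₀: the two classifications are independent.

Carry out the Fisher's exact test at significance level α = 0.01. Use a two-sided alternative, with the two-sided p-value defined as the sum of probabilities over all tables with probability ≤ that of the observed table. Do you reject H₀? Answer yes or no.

reject H₀: no

Margins: r₁=9, r₂=12, c₁=15, c₂=6, n=21
p_obs = C(9,8)·C(12,7)/C(21,15); sum pmf over tables with pmf ≤ p_obs
p-value (two-sided) = 0.17780
At α=0.01: p ≥ α → fail to reject H₀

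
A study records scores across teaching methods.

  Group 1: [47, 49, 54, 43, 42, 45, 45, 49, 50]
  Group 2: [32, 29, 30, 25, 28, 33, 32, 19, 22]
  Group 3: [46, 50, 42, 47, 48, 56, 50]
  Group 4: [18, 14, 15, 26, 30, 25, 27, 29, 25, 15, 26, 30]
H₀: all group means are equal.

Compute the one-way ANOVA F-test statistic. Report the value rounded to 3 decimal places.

test statistic = 62.633

Group means [47.11, 27.78, 48.43, 23.33], grand mean 34.946
SSB = Σnᵢ(x̄ᵢ−x̄)² = 4685.066; SSW = ΣΣ(x−x̄ᵢ)² = 822.825
MSB = 4685.066/3 = 1561.6888; MSW = 822.825/33 = 24.9341
F = MSB/MSW = 62.6326
df = (3, 33)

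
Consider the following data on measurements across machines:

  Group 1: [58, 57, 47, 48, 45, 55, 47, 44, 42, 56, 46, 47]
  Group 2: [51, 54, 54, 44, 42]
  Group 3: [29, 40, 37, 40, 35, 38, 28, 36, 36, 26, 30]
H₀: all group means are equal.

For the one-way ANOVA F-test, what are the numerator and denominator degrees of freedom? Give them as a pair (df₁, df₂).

k = 3 groups, N = 28 total
df = (k−1, N−k) = (3−1, 28−3) = (2, 25)

degrees of freedom = [2, 25]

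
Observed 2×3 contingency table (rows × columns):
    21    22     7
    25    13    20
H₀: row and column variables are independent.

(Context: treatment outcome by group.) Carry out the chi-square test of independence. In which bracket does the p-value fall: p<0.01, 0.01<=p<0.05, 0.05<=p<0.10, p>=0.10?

Row totals [50, 58], col totals [46, 35, 27], n=108
χ² = (21−21.30)²/21.30 + (22−16.20)²/16.20 + (7−12.50)²/12.50 + (25−24.70)²/24.70 + (13−18.80)²/18.80 + (20−14.50)²/14.50 = 8.3747
df = 2
p-value (upper-tail) = 0.01519
→ bracket: 0.01<=p<0.05

p-value bracket: 0.01<=p<0.05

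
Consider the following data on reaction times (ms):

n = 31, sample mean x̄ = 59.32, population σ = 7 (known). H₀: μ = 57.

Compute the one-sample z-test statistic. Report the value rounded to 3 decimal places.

SE = σ/√n = 7/√31 = 1.2572
z = (x̄−μ₀)/SE = (59.32−57)/1.2572 = 1.8453

test statistic = 1.845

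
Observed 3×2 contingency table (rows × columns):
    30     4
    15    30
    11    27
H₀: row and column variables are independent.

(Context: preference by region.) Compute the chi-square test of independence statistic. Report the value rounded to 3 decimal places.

test statistic = 31.463

Row totals [34, 45, 38], col totals [56, 61], n=117
χ² = (30−16.27)²/16.27 + (4−17.73)²/17.73 + (15−21.54)²/21.54 + (30−23.46)²/23.46 + (11−18.19)²/18.19 + (27−19.81)²/19.81 = 31.4630
df = 2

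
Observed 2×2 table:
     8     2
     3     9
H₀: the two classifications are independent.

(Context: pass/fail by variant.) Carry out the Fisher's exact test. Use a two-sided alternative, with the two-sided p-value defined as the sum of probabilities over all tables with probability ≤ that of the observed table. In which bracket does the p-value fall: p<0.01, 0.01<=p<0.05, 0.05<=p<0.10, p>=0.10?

Margins: r₁=10, r₂=12, c₁=11, c₂=11, n=22
p_obs = C(10,8)·C(12,3)/C(22,11); sum pmf over tables with pmf ≤ p_obs
p-value (two-sided) = 0.02997
→ bracket: 0.01<=p<0.05

p-value bracket: 0.01<=p<0.05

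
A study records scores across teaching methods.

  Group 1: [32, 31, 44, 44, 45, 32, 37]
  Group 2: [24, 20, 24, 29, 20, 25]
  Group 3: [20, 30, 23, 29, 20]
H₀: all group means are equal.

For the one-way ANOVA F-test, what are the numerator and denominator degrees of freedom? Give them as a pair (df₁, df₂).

degrees of freedom = [2, 15]

k = 3 groups, N = 18 total
df = (k−1, N−k) = (3−1, 18−3) = (2, 15)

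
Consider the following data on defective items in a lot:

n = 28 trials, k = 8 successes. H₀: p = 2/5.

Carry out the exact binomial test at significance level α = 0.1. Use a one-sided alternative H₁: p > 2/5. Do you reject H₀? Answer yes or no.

Exact binomial: n=28, k=8, p₀=2/5=0.4000
P(X≥8) from Σ C(n,i)·p₀^i·(1−p₀)^(n−i)
p-value (one-sided, H₁ greater) = 0.92599
At α=0.1: p ≥ α → fail to reject H₀

reject H₀: no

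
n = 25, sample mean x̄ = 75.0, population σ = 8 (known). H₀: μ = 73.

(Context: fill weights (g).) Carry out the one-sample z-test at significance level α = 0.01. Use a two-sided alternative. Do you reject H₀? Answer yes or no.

SE = σ/√n = 8/√25 = 1.6000
z = (x̄−μ₀)/SE = (75.0−73)/1.6000 = 1.2500
p-value (two-sided) = 0.21130
At α=0.01: p ≥ α → fail to reject H₀

reject H₀: no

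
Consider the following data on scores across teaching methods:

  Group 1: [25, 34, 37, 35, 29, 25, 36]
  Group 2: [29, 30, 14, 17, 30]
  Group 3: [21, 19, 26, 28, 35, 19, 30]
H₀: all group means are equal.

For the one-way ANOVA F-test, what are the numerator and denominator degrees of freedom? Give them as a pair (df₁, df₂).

k = 3 groups, N = 19 total
df = (k−1, N−k) = (3−1, 19−3) = (2, 16)

degrees of freedom = [2, 16]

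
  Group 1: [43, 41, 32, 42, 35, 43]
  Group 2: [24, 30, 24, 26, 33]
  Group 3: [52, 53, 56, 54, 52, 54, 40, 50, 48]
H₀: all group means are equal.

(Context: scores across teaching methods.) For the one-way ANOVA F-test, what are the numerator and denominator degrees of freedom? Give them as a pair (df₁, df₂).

k = 3 groups, N = 20 total
df = (k−1, N−k) = (3−1, 20−3) = (2, 17)

degrees of freedom = [2, 17]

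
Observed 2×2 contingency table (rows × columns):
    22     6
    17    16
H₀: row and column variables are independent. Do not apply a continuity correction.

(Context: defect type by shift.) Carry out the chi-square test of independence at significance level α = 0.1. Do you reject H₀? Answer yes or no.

Row totals [28, 33], col totals [39, 22], n=61
χ² = (22−17.90)²/17.90 + (6−10.10)²/10.10 + (17−21.10)²/21.10 + (16−11.90)²/11.90 = 4.8090
df = 1
p-value (upper-tail) = 0.02831
At α=0.1: p < α → reject H₀

reject H₀: yes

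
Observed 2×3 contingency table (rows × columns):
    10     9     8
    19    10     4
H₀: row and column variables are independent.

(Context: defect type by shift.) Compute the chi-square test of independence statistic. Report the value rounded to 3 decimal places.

test statistic = 3.615

Row totals [27, 33], col totals [29, 19, 12], n=60
χ² = (10−13.05)²/13.05 + (9−8.55)²/8.55 + (8−5.40)²/5.40 + (19−15.95)²/15.95 + (10−10.45)²/10.45 + (4−6.60)²/6.60 = 3.6152
df = 2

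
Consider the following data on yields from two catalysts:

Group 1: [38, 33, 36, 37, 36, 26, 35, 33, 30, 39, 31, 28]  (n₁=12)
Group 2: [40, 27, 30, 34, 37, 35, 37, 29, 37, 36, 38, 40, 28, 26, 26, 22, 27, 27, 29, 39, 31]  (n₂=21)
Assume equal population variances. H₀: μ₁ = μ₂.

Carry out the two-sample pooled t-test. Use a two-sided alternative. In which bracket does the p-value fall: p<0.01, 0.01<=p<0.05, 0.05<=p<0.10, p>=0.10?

p-value bracket: p>=0.10

x̄₁=33.500, s₁=4.079, n₁=12
x̄₂=32.143, s₂=5.489, n₂=21
s_p² = [11·4.079² + 20·5.489²]/31 = 25.3410
SE = √(s_p²·(1/12+1/21)) = 1.8217
t = (33.500−32.143)/1.8217 = 0.7450
df = 31
p-value (two-sided) = 0.46188
→ bracket: p>=0.10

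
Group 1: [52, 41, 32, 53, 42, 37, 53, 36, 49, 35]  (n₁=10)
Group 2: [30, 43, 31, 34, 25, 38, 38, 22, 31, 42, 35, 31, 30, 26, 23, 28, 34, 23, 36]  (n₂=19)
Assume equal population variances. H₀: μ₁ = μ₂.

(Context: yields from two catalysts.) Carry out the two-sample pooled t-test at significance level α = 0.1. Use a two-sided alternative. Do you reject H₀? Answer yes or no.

reject H₀: yes

x̄₁=43.000, s₁=8.110, n₁=10
x̄₂=31.579, s₂=6.221, n₂=19
s_p² = [9·8.110² + 18·6.221²]/27 = 47.7271
SE = √(s_p²·(1/10+1/19)) = 2.6990
t = (43.000−31.579)/2.6990 = 4.2316
df = 27
p-value (two-sided) = 0.00024
At α=0.1: p < α → reject H₀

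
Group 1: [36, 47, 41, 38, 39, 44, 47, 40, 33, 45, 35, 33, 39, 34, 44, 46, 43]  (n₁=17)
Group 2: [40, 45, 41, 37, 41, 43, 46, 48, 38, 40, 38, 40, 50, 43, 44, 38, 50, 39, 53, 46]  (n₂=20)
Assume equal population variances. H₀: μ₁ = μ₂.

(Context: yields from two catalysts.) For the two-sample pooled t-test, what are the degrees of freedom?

df = n₁ + n₂ − 2 = 17 + 20 − 2 = 35

degrees of freedom = 35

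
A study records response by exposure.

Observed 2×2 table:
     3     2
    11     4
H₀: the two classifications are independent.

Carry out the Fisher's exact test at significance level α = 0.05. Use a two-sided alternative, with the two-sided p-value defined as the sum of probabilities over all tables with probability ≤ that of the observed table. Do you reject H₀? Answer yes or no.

reject H₀: no

Margins: r₁=5, r₂=15, c₁=14, c₂=6, n=20
p_obs = C(5,3)·C(15,11)/C(20,14); sum pmf over tables with pmf ≤ p_obs
p-value (two-sided) = 0.61262
At α=0.05: p ≥ α → fail to reject H₀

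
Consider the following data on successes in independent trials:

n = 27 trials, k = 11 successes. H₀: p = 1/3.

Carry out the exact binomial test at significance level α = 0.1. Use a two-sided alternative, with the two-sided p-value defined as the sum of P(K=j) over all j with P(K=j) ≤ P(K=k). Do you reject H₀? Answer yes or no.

Exact binomial: n=27, k=11, p₀=1/3=0.3333
P(X=j) = C(n,j)·p₀^j·(1−p₀)^(n−j); p = Σ P(X=j) over j with P(X=j) ≤ P(X=11)
p-value (two-sided) = 0.41913
At α=0.1: p ≥ α → fail to reject H₀

reject H₀: no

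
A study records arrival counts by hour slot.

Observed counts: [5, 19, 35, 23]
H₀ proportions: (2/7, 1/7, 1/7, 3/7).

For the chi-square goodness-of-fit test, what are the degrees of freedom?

degrees of freedom = 3

df = k − 1 = 4 − 1 = 3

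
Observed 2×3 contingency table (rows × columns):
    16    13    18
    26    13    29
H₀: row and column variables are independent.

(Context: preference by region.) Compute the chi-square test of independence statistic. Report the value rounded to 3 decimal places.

test statistic = 1.159

Row totals [47, 68], col totals [42, 26, 47], n=115
χ² = (16−17.17)²/17.17 + (13−10.63)²/10.63 + (18−19.21)²/19.21 + (26−24.83)²/24.83 + (13−15.37)²/15.37 + (29−27.79)²/27.79 = 1.1593
df = 2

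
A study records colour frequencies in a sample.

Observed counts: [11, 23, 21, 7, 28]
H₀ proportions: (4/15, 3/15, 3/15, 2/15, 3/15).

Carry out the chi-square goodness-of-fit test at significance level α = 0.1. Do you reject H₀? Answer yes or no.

n = 90; E_i = n·p_i = [24.00, 18.00, 18.00, 12.00, 18.00]
χ² = (11−24.00)²/24.00 + (23−18.00)²/18.00 + (21−18.00)²/18.00 + (7−12.00)²/12.00 + (28−18.00)²/18.00 = 16.5694
df = 4
p-value (upper-tail) = 0.00234
At α=0.1: p < α → reject H₀

reject H₀: yes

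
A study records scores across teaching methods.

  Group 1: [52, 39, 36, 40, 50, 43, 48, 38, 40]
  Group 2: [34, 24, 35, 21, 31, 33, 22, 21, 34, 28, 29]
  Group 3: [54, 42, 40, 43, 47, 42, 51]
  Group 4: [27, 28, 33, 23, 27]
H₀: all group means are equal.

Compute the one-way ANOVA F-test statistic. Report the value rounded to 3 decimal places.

Group means [42.89, 28.36, 45.57, 27.60], grand mean 36.094
SSB = Σnᵢ(x̄ᵢ−x̄)² = 2062.370; SSW = ΣΣ(x−x̄ᵢ)² = 784.349
MSB = 2062.370/3 = 687.4567; MSW = 784.349/28 = 28.0125
F = MSB/MSW = 24.5411
df = (3, 28)

test statistic = 24.541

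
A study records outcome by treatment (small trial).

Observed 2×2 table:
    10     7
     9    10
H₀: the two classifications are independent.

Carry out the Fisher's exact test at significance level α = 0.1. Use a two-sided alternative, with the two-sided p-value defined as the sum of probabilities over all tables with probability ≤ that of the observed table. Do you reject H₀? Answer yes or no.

Margins: r₁=17, r₂=19, c₁=19, c₂=17, n=36
p_obs = C(17,10)·C(19,9)/C(36,19); sum pmf over tables with pmf ≤ p_obs
p-value (two-sided) = 0.52508
At α=0.1: p ≥ α → fail to reject H₀

reject H₀: no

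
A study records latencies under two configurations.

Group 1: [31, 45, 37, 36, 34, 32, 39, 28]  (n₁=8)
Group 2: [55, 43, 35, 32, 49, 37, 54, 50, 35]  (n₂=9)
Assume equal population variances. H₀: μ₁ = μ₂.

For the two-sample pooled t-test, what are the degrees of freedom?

df = n₁ + n₂ − 2 = 8 + 9 − 2 = 15

degrees of freedom = 15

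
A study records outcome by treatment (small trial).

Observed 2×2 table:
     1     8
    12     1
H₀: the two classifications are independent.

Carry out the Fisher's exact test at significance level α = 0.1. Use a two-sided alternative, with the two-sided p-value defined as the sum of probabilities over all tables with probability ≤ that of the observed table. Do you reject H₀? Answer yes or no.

Margins: r₁=9, r₂=13, c₁=13, c₂=9, n=22
p_obs = C(9,1)·C(13,12)/C(22,13); sum pmf over tables with pmf ≤ p_obs
p-value (two-sided) = 0.00024
At α=0.1: p < α → reject H₀

reject H₀: yes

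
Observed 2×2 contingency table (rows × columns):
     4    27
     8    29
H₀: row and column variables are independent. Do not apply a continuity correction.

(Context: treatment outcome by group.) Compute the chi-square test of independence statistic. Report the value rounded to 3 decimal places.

Row totals [31, 37], col totals [12, 56], n=68
χ² = (4−5.47)²/5.47 + (27−25.53)²/25.53 + (8−6.53)²/6.53 + (29−30.47)²/30.47 = 0.8822
df = 1

test statistic = 0.882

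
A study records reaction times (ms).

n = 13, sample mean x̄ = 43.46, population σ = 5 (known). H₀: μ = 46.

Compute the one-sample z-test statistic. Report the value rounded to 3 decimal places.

test statistic = -1.832

SE = σ/√n = 5/√13 = 1.3868
z = (x̄−μ₀)/SE = (43.46−46)/1.3868 = -1.8316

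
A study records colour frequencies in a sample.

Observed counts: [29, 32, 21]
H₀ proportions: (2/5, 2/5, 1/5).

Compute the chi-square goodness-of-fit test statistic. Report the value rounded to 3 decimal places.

test statistic = 1.750

n = 82; E_i = n·p_i = [32.80, 32.80, 16.40]
χ² = (29−32.80)²/32.80 + (32−32.80)²/32.80 + (21−16.40)²/16.40 = 1.7500
df = 2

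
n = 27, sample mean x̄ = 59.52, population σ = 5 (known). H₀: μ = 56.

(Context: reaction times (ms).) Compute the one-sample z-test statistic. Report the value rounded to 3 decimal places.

SE = σ/√n = 5/√27 = 0.9623
z = (x̄−μ₀)/SE = (59.52−56)/0.9623 = 3.6581

test statistic = 3.658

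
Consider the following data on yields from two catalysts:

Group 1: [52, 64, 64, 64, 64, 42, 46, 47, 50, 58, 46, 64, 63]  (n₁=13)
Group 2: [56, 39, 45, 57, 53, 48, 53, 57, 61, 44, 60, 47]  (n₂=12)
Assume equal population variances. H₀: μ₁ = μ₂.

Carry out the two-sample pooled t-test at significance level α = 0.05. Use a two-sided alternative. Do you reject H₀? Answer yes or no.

reject H₀: no

x̄₁=55.692, s₁=8.664, n₁=13
x̄₂=51.667, s₂=6.972, n₂=12
s_p² = [12·8.664² + 11·6.972²]/23 = 62.4103
SE = √(s_p²·(1/13+1/12)) = 3.1625
t = (55.692−51.667)/3.1625 = 1.2729
df = 23
p-value (two-sided) = 0.21577
At α=0.05: p ≥ α → fail to reject H₀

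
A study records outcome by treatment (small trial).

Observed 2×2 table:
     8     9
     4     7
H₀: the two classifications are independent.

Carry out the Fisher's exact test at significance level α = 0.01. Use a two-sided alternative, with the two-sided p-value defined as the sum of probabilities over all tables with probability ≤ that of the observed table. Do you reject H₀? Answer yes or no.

reject H₀: no

Margins: r₁=17, r₂=11, c₁=12, c₂=16, n=28
p_obs = C(17,8)·C(11,4)/C(28,12); sum pmf over tables with pmf ≤ p_obs
p-value (two-sided) = 0.70465
At α=0.01: p ≥ α → fail to reject H₀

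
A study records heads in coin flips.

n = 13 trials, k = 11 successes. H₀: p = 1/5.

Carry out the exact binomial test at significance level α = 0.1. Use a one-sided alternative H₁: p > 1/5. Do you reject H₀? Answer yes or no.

Exact binomial: n=13, k=11, p₀=1/5=0.2000
P(X≥11) from Σ C(n,i)·p₀^i·(1−p₀)^(n−i)
p-value (one-sided, H₁ greater) = 0.00000
At α=0.1: p < α → reject H₀

reject H₀: yes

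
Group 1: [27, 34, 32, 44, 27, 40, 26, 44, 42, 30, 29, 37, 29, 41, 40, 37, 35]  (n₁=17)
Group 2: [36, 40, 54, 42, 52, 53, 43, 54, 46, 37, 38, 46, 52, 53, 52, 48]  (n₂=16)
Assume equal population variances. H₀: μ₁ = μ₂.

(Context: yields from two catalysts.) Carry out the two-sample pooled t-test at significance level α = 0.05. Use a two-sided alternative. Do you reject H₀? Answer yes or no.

x̄₁=34.941, s₁=6.230, n₁=17
x̄₂=46.625, s₂=6.520, n₂=16
s_p² = [16·6.230² + 15·6.520²]/31 = 40.6029
SE = √(s_p²·(1/17+1/16)) = 2.2195
t = (34.941−46.625)/2.2195 = -5.2642
df = 31
p-value (two-sided) = 0.00001
At α=0.05: p < α → reject H₀

reject H₀: yes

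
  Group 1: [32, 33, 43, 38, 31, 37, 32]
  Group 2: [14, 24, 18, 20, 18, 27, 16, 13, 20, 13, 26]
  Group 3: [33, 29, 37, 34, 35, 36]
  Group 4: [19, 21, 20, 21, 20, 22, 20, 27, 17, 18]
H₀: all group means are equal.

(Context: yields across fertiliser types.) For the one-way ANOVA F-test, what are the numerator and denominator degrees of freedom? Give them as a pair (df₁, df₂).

degrees of freedom = [3, 30]

k = 4 groups, N = 34 total
df = (k−1, N−k) = (4−1, 34−4) = (3, 30)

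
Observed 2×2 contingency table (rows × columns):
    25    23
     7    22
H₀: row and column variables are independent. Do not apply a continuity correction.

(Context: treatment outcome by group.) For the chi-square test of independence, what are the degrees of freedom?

degrees of freedom = 1

df = (r−1)(c−1) = (2−1)·(2−1) = 1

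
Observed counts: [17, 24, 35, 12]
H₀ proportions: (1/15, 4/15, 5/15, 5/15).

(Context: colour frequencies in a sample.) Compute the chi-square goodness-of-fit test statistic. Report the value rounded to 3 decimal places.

test statistic = 32.477

n = 88; E_i = n·p_i = [5.87, 23.47, 29.33, 29.33]
χ² = (17−5.87)²/5.87 + (24−23.47)²/23.47 + (35−29.33)²/29.33 + (12−29.33)²/29.33 = 32.4773
df = 3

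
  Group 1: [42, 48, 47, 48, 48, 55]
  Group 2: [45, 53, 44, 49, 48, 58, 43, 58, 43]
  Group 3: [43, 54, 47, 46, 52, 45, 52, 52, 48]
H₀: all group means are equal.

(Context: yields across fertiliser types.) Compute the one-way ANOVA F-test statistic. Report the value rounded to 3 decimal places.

test statistic = 0.080

Group means [48.00, 49.00, 48.78], grand mean 48.667
SSB = Σnᵢ(x̄ᵢ−x̄)² = 3.778; SSW = ΣΣ(x−x̄ᵢ)² = 495.556
MSB = 3.778/2 = 1.8889; MSW = 495.556/21 = 23.5979
F = MSB/MSW = 0.0800
df = (2, 21)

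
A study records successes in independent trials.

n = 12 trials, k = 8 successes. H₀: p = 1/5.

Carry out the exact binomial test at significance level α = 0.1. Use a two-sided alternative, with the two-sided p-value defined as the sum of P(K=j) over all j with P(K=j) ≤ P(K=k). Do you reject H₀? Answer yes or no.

Exact binomial: n=12, k=8, p₀=1/5=0.2000
P(X=j) = C(n,j)·p₀^j·(1−p₀)^(n−j); p = Σ P(X=j) over j with P(X=j) ≤ P(X=8)
p-value (two-sided) = 0.00058
At α=0.1: p < α → reject H₀

reject H₀: yes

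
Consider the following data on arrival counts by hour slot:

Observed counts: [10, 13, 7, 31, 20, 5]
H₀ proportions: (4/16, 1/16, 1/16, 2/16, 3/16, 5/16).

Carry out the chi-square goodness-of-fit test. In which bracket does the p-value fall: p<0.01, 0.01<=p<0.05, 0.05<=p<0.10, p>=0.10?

p-value bracket: p<0.01

n = 86; E_i = n·p_i = [21.50, 5.38, 5.38, 10.75, 16.12, 26.88]
χ² = (10−21.50)²/21.50 + (13−5.38)²/5.38 + (7−5.38)²/5.38 + (31−10.75)²/10.75 + (20−16.12)²/16.12 + (5−26.88)²/26.88 = 74.3411
df = 5
p-value (upper-tail) = 0.00000
→ bracket: p<0.01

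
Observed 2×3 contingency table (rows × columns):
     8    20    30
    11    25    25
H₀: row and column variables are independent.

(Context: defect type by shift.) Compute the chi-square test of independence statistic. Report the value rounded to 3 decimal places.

Row totals [58, 61], col totals [19, 45, 55], n=119
χ² = (8−9.26)²/9.26 + (20−21.93)²/21.93 + (30−26.81)²/26.81 + (11−9.74)²/9.74 + (25−23.07)²/23.07 + (25−28.19)²/28.19 = 1.4091
df = 2

test statistic = 1.409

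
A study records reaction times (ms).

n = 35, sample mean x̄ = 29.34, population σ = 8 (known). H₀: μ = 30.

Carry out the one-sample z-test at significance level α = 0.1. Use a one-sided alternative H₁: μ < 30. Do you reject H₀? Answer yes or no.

reject H₀: no

SE = σ/√n = 8/√35 = 1.3522
z = (x̄−μ₀)/SE = (29.34−30)/1.3522 = -0.4881
p-value (one-sided, H₁ less) = 0.31275
At α=0.1: p ≥ α → fail to reject H₀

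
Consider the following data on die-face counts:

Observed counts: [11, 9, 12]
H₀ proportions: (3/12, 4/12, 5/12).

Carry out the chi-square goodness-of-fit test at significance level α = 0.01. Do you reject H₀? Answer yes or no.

reject H₀: no

n = 32; E_i = n·p_i = [8.00, 10.67, 13.33]
χ² = (11−8.00)²/8.00 + (9−10.67)²/10.67 + (12−13.33)²/13.33 = 1.5188
df = 2
p-value (upper-tail) = 0.46796
At α=0.01: p ≥ α → fail to reject H₀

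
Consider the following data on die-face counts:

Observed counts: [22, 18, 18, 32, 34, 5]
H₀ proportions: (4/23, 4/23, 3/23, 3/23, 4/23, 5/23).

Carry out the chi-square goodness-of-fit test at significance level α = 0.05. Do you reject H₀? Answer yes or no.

reject H₀: yes

n = 129; E_i = n·p_i = [22.43, 22.43, 16.83, 16.83, 22.43, 28.04]
χ² = (22−22.43)²/22.43 + (18−22.43)²/22.43 + (18−16.83)²/16.83 + (32−16.83)²/16.83 + (34−22.43)²/22.43 + (5−28.04)²/28.04 = 39.5478
df = 5
p-value (upper-tail) = 0.00000
At α=0.05: p < α → reject H₀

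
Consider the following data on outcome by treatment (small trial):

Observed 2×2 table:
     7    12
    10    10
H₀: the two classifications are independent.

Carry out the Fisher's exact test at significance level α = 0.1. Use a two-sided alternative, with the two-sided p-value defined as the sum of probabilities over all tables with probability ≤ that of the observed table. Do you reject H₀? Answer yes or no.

Margins: r₁=19, r₂=20, c₁=17, c₂=22, n=39
p_obs = C(19,7)·C(20,10)/C(39,17); sum pmf over tables with pmf ≤ p_obs
p-value (two-sided) = 0.52311
At α=0.1: p ≥ α → fail to reject H₀

reject H₀: no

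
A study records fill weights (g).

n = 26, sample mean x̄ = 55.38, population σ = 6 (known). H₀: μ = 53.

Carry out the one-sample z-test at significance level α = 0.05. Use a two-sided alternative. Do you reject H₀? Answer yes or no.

SE = σ/√n = 6/√26 = 1.1767
z = (x̄−μ₀)/SE = (55.38−53)/1.1767 = 2.0226
p-value (two-sided) = 0.04311
At α=0.05: p < α → reject H₀

reject H₀: yes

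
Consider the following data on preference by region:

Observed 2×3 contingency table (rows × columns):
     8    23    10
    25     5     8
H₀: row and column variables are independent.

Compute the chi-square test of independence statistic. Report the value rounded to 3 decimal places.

test statistic = 20.467

Row totals [41, 38], col totals [33, 28, 18], n=79
χ² = (8−17.13)²/17.13 + (23−14.53)²/14.53 + (10−9.34)²/9.34 + (25−15.87)²/15.87 + (5−13.47)²/13.47 + (8−8.66)²/8.66 = 20.4668
df = 2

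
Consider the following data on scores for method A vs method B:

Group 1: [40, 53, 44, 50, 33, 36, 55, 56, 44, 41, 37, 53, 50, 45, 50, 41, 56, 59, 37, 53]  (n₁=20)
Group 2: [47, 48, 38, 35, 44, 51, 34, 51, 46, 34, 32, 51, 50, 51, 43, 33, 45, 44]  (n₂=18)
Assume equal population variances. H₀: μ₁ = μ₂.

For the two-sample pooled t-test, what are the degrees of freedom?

degrees of freedom = 36

df = n₁ + n₂ − 2 = 20 + 18 − 2 = 36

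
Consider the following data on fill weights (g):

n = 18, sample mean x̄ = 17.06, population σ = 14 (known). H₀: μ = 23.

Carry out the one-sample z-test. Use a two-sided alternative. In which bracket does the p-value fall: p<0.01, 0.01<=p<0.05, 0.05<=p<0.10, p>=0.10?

SE = σ/√n = 14/√18 = 3.2998
z = (x̄−μ₀)/SE = (17.06−23)/3.2998 = -1.8001
p-value (two-sided) = 0.07185
→ bracket: 0.05<=p<0.10

p-value bracket: 0.05<=p<0.10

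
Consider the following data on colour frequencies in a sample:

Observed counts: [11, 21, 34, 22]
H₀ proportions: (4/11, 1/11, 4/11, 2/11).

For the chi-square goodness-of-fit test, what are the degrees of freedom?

df = k − 1 = 4 − 1 = 3

degrees of freedom = 3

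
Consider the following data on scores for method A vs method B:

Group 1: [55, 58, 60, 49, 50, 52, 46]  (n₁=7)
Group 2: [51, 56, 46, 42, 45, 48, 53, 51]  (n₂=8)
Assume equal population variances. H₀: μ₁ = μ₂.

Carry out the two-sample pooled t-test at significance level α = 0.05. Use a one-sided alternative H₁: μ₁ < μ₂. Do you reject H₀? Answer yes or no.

reject H₀: no

x̄₁=52.857, s₁=5.047, n₁=7
x̄₂=49.000, s₂=4.598, n₂=8
s_p² = [6·5.047² + 7·4.598²]/13 = 23.1429
SE = √(s_p²·(1/7+1/8)) = 2.4898
t = (52.857−49.000)/2.4898 = 1.5492
df = 13
p-value (one-sided, H₁ less) = 0.92734
At α=0.05: p ≥ α → fail to reject H₀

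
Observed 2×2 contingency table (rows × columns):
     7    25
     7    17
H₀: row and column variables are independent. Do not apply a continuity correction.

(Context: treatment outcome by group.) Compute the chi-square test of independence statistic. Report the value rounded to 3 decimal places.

test statistic = 0.389

Row totals [32, 24], col totals [14, 42], n=56
χ² = (7−8.00)²/8.00 + (25−24.00)²/24.00 + (7−6.00)²/6.00 + (17−18.00)²/18.00 = 0.3889
df = 1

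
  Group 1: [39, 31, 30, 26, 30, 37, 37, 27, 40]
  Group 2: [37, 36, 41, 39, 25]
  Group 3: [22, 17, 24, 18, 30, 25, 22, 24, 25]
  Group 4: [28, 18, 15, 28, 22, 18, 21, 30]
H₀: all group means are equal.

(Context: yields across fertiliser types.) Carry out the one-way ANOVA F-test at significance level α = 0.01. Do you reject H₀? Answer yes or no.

Group means [33.00, 35.60, 23.00, 22.50], grand mean 27.806
SSB = Σnᵢ(x̄ᵢ−x̄)² = 979.639; SSW = ΣΣ(x−x̄ᵢ)² = 717.200
MSB = 979.639/3 = 326.5462; MSW = 717.200/27 = 26.5630
F = MSB/MSW = 12.2933
df = (3, 27)
p-value (upper-tail) = 0.00003
At α=0.01: p < α → reject H₀

reject H₀: yes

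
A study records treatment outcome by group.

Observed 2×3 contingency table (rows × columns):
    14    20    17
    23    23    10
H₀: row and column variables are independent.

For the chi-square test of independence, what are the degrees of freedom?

df = (r−1)(c−1) = (2−1)·(3−1) = 2

degrees of freedom = 2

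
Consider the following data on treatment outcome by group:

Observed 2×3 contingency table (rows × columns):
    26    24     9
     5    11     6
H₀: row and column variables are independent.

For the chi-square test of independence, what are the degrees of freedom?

df = (r−1)(c−1) = (2−1)·(3−1) = 2

degrees of freedom = 2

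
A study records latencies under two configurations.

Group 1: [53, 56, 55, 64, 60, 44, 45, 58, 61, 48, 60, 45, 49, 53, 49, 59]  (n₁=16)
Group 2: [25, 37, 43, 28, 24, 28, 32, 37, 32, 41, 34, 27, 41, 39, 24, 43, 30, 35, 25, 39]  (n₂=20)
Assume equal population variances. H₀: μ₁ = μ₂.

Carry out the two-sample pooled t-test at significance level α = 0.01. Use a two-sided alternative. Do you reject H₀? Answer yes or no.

x̄₁=53.688, s₁=6.405, n₁=16
x̄₂=33.200, s₂=6.582, n₂=20
s_p² = [15·6.405² + 19·6.582²]/34 = 42.3129
SE = √(s_p²·(1/16+1/20)) = 2.1818
t = (53.688−33.200)/2.1818 = 9.3902
df = 34
p-value (two-sided) = 0.00000
At α=0.01: p < α → reject H₀

reject H₀: yes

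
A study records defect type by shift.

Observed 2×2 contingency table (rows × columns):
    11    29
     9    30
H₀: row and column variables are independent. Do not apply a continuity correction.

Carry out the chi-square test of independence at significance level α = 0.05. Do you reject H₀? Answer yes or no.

Row totals [40, 39], col totals [20, 59], n=79
χ² = (11−10.13)²/10.13 + (29−29.87)²/29.87 + (9−9.87)²/9.87 + (30−29.13)²/29.13 = 0.2043
df = 1
p-value (upper-tail) = 0.65125
At α=0.05: p ≥ α → fail to reject H₀

reject H₀: no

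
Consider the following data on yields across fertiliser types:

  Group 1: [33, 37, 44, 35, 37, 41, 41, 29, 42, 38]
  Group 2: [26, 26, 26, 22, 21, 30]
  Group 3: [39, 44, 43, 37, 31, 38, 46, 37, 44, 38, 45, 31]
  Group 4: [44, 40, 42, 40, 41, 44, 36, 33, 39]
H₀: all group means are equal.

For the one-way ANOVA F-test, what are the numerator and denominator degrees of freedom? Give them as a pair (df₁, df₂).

k = 4 groups, N = 37 total
df = (k−1, N−k) = (4−1, 37−4) = (3, 33)

degrees of freedom = [3, 33]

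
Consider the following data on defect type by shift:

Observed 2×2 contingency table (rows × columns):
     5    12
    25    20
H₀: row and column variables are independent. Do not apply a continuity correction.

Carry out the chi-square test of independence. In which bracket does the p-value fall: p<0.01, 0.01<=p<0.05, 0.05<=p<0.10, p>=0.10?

Row totals [17, 45], col totals [30, 32], n=62
χ² = (5−8.23)²/8.23 + (12−8.77)²/8.77 + (25−21.77)²/21.77 + (20−23.23)²/23.23 = 3.3769
df = 1
p-value (upper-tail) = 0.06612
→ bracket: 0.05<=p<0.10

p-value bracket: 0.05<=p<0.10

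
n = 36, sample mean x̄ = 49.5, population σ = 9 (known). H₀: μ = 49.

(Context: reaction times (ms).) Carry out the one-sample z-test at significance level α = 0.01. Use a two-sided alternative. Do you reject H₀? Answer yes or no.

reject H₀: no

SE = σ/√n = 9/√36 = 1.5000
z = (x̄−μ₀)/SE = (49.5−49)/1.5000 = 0.3333
p-value (two-sided) = 0.73888
At α=0.01: p ≥ α → fail to reject H₀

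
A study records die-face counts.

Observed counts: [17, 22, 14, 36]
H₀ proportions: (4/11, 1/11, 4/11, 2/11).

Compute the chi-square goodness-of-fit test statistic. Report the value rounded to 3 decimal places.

test statistic = 65.896

n = 89; E_i = n·p_i = [32.36, 8.09, 32.36, 16.18]
χ² = (17−32.36)²/32.36 + (22−8.09)²/8.09 + (14−32.36)²/32.36 + (36−16.18)²/16.18 = 65.8961
df = 3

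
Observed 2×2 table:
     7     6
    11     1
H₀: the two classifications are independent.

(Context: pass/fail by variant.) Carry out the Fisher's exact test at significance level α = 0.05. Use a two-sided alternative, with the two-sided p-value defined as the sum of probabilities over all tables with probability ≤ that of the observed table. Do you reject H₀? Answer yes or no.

reject H₀: no

Margins: r₁=13, r₂=12, c₁=18, c₂=7, n=25
p_obs = C(13,7)·C(12,11)/C(25,18); sum pmf over tables with pmf ≤ p_obs
p-value (two-sided) = 0.07304
At α=0.05: p ≥ α → fail to reject H₀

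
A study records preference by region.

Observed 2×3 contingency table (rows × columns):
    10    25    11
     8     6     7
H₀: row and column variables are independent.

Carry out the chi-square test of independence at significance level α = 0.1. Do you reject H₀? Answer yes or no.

reject H₀: no

Row totals [46, 21], col totals [18, 31, 18], n=67
χ² = (10−12.36)²/12.36 + (25−21.28)²/21.28 + (11−12.36)²/12.36 + (8−5.64)²/5.64 + (6−9.72)²/9.72 + (7−5.64)²/5.64 = 3.9824
df = 2
p-value (upper-tail) = 0.13653
At α=0.1: p ≥ α → fail to reject H₀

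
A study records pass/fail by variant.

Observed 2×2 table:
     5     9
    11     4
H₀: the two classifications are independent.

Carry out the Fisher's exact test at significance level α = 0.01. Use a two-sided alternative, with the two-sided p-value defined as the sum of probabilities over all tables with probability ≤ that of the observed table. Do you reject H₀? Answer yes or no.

reject H₀: no

Margins: r₁=14, r₂=15, c₁=16, c₂=13, n=29
p_obs = C(14,5)·C(15,11)/C(29,16); sum pmf over tables with pmf ≤ p_obs
p-value (two-sided) = 0.06560
At α=0.01: p ≥ α → fail to reject H₀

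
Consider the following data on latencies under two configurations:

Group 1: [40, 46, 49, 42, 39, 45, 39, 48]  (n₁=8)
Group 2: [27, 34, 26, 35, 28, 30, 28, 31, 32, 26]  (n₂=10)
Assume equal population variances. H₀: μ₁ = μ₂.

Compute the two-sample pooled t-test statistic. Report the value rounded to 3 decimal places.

test statistic = 8.067

x̄₁=43.500, s₁=4.036, n₁=8
x̄₂=29.700, s₂=3.234, n₂=10
s_p² = [7·4.036² + 9·3.234²]/16 = 13.0063
SE = √(s_p²·(1/8+1/10)) = 1.7107
t = (43.500−29.700)/1.7107 = 8.0670
df = 16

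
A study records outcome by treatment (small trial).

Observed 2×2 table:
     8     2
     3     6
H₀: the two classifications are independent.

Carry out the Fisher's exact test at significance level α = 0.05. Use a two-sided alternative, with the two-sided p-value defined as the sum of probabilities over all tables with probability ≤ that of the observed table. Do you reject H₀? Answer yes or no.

Margins: r₁=10, r₂=9, c₁=11, c₂=8, n=19
p_obs = C(10,8)·C(9,3)/C(19,11); sum pmf over tables with pmf ≤ p_obs
p-value (two-sided) = 0.06978
At α=0.05: p ≥ α → fail to reject H₀

reject H₀: no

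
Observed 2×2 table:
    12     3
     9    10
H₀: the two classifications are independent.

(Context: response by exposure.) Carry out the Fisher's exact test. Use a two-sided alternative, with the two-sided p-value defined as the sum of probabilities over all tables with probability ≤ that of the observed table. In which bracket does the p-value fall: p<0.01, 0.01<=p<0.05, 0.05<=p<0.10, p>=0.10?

p-value bracket: 0.05<=p<0.10

Margins: r₁=15, r₂=19, c₁=21, c₂=13, n=34
p_obs = C(15,12)·C(19,9)/C(34,21); sum pmf over tables with pmf ≤ p_obs
p-value (two-sided) = 0.07899
→ bracket: 0.05<=p<0.10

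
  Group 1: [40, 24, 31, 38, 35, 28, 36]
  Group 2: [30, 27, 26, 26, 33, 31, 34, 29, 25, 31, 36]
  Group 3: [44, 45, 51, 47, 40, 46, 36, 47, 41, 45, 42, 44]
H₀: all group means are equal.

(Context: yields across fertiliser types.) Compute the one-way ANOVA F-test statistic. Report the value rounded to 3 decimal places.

test statistic = 34.083

Group means [33.14, 29.82, 44.00], grand mean 36.267
SSB = Σnᵢ(x̄ᵢ−x̄)² = 1243.373; SSW = ΣΣ(x−x̄ᵢ)² = 492.494
MSB = 1243.373/2 = 621.6866; MSW = 492.494/27 = 18.2405
F = MSB/MSW = 34.0828
df = (2, 27)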